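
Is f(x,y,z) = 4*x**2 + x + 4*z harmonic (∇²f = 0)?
No, ∇²f = 8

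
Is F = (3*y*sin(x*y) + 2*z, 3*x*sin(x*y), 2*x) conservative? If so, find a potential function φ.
Yes, F is conservative. φ = 2*x*z - 3*cos(x*y)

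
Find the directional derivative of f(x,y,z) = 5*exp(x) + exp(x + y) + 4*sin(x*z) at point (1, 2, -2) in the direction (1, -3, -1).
sqrt(11)*(-2*exp(3) - 12*cos(2) + 5*E)/11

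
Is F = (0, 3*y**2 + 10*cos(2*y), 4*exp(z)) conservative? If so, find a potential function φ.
Yes, F is conservative. φ = y**3 + 4*exp(z) + 5*sin(2*y)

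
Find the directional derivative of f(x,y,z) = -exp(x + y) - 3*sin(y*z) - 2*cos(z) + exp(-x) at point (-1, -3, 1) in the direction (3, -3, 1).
sqrt(19)*(18*cos(3) - 3*E + 2*sin(1))/19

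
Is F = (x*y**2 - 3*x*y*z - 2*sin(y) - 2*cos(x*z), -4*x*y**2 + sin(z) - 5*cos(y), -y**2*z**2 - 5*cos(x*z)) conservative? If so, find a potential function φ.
No, ∇×F = (-2*y*z**2 - cos(z), -3*x*y + 2*x*sin(x*z) - 5*z*sin(x*z), -2*x*y + 3*x*z - 4*y**2 + 2*cos(y)) ≠ 0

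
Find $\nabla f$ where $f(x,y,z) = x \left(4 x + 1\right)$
(8*x + 1, 0, 0)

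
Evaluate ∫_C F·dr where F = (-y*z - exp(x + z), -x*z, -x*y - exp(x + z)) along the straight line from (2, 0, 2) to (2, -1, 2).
4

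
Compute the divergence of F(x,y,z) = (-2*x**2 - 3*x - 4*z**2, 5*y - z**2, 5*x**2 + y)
2 - 4*x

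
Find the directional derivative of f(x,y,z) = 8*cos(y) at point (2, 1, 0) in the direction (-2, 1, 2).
-8*sin(1)/3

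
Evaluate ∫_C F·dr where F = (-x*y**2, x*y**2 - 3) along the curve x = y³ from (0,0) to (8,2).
-274/3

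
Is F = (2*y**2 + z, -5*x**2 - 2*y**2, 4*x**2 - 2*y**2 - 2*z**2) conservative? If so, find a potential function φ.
No, ∇×F = (-4*y, 1 - 8*x, -10*x - 4*y) ≠ 0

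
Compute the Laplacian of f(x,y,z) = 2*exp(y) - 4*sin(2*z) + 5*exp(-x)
2*exp(y) + 16*sin(2*z) + 5*exp(-x)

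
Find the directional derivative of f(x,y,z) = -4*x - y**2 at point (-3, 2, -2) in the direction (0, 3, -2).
-12*sqrt(13)/13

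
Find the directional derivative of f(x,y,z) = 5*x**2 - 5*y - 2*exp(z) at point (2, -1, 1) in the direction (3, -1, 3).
sqrt(19)*(65 - 6*E)/19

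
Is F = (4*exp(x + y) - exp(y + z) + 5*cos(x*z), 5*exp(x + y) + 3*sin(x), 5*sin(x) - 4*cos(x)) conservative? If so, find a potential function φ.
No, ∇×F = (0, -5*x*sin(x*z) - exp(y + z) - 4*sin(x) - 5*cos(x), exp(x + y) + exp(y + z) + 3*cos(x)) ≠ 0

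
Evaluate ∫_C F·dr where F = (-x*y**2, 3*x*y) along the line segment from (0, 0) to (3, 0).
0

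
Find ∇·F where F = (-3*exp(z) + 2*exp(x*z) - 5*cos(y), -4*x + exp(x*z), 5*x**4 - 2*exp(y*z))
-2*y*exp(y*z) + 2*z*exp(x*z)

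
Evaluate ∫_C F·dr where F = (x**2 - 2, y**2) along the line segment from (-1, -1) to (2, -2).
-16/3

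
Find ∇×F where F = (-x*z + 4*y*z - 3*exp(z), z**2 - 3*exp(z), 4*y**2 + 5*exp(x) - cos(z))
(8*y - 2*z + 3*exp(z), -x + 4*y - 5*exp(x) - 3*exp(z), -4*z)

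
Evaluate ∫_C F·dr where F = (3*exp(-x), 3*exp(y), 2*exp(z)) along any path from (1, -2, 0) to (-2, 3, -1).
-3*exp(2) - 2 - 3*exp(-2) + 5*exp(-1) + 3*exp(3)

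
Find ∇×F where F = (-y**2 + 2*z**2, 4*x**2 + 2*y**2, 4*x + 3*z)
(0, 4*z - 4, 8*x + 2*y)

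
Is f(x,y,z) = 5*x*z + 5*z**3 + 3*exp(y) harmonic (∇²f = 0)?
No, ∇²f = 30*z + 3*exp(y)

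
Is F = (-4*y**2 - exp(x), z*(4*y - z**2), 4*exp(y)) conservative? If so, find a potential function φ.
No, ∇×F = (-4*y + 3*z**2 + 4*exp(y), 0, 8*y) ≠ 0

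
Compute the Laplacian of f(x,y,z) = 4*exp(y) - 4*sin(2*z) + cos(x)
4*exp(y) + 16*sin(2*z) - cos(x)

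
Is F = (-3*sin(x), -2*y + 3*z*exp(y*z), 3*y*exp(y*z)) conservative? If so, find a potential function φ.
Yes, F is conservative. φ = -y**2 + 3*exp(y*z) + 3*cos(x)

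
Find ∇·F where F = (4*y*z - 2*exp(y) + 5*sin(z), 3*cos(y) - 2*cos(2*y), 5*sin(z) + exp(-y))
-3*sin(y) + 4*sin(2*y) + 5*cos(z)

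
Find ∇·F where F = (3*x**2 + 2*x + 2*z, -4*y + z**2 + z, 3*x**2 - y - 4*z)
6*x - 6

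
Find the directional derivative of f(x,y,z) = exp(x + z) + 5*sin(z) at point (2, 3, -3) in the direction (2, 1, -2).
-10*cos(3)/3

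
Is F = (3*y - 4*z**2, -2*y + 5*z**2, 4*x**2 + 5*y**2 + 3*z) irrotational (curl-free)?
No, ∇×F = (10*y - 10*z, -8*x - 8*z, -3)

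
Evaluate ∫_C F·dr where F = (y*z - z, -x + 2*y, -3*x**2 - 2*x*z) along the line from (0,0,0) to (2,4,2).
2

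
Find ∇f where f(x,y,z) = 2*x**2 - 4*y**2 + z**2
(4*x, -8*y, 2*z)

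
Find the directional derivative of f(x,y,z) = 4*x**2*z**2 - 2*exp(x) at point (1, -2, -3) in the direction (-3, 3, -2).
3*sqrt(22)*(-28 + E)/11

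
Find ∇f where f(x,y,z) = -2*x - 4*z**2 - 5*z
(-2, 0, -8*z - 5)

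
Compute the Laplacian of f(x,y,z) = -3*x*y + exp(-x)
exp(-x)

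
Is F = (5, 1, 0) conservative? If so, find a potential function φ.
Yes, F is conservative. φ = 5*x + y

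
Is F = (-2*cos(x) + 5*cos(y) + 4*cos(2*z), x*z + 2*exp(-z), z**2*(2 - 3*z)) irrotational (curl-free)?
No, ∇×F = (-x + 2*exp(-z), -8*sin(2*z), z + 5*sin(y))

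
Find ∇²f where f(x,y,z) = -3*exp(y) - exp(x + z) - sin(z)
-3*exp(y) - 2*exp(x + z) + sin(z)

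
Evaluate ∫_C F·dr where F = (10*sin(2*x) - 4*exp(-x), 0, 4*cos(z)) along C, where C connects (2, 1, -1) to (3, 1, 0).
-5*cos(6) + 5*cos(4) - 4*exp(-2) + 4*exp(-3) + 4*sin(1)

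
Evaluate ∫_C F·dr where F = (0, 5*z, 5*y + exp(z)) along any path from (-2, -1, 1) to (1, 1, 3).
-E + 20 + exp(3)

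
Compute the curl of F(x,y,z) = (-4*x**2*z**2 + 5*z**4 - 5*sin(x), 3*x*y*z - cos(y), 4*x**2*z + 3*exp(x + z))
(-3*x*y, -8*x**2*z - 8*x*z + 20*z**3 - 3*exp(x + z), 3*y*z)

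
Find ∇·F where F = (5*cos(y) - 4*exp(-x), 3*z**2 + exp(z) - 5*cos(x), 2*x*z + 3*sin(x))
2*x + 4*exp(-x)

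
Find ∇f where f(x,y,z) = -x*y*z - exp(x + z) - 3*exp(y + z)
(-y*z - exp(x + z), -x*z - 3*exp(y + z), -x*y - exp(x + z) - 3*exp(y + z))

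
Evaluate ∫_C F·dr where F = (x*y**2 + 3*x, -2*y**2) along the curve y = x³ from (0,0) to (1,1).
23/24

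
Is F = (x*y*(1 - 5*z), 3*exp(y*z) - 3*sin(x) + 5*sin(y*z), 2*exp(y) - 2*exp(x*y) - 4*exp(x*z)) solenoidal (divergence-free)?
No, ∇·F = -4*x*exp(x*z) - 5*y*z + y + 3*z*exp(y*z) + 5*z*cos(y*z)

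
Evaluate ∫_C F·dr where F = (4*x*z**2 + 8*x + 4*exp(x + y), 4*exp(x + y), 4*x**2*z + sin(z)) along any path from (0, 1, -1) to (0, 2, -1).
4*E*(-1 + E)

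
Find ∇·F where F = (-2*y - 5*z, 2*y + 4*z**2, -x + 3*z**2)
6*z + 2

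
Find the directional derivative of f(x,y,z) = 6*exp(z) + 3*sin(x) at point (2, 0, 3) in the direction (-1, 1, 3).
3*sqrt(11)*(-cos(2) + 6*exp(3))/11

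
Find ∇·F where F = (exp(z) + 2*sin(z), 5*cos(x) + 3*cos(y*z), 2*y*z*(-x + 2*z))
-2*x*y + 8*y*z - 3*z*sin(y*z)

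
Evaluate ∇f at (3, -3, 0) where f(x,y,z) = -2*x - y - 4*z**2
(-2, -1, 0)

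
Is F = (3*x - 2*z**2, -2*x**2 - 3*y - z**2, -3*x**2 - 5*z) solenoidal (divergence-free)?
No, ∇·F = -5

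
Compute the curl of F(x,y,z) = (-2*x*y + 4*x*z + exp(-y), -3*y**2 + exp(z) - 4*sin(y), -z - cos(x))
(-exp(z), 4*x - sin(x), 2*x + exp(-y))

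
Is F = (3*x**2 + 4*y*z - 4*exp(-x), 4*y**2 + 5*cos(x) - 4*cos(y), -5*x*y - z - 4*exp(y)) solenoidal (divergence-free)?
No, ∇·F = 6*x + 8*y + 4*sin(y) - 1 + 4*exp(-x)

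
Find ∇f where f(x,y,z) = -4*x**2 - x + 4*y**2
(-8*x - 1, 8*y, 0)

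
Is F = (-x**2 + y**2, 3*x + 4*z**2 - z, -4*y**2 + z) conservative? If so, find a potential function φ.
No, ∇×F = (-8*y - 8*z + 1, 0, 3 - 2*y) ≠ 0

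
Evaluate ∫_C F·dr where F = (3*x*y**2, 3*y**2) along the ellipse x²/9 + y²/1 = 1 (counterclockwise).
0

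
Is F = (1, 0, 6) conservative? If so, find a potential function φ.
Yes, F is conservative. φ = x + 6*z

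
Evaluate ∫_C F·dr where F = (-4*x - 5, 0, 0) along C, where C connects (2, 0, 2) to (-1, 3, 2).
21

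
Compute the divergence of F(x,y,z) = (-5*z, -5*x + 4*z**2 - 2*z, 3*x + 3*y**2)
0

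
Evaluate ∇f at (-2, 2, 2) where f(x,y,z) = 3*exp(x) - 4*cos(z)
(3*exp(-2), 0, 4*sin(2))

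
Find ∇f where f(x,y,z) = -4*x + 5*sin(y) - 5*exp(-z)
(-4, 5*cos(y), 5*exp(-z))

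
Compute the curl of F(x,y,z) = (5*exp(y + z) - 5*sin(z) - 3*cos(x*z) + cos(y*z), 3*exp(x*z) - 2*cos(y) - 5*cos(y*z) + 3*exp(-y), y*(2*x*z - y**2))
(2*x*z - 3*x*exp(x*z) - 3*y**2 - 5*y*sin(y*z), 3*x*sin(x*z) - 2*y*z - y*sin(y*z) + 5*exp(y + z) - 5*cos(z), 3*z*exp(x*z) + z*sin(y*z) - 5*exp(y + z))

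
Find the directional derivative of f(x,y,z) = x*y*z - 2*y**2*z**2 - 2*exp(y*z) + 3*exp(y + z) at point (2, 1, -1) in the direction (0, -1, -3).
2*sqrt(10)*(1 - 6*E)*exp(-1)/5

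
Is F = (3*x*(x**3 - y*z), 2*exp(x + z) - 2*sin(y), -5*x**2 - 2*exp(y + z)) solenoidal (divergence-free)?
No, ∇·F = 12*x**3 - 3*y*z - 2*exp(y + z) - 2*cos(y)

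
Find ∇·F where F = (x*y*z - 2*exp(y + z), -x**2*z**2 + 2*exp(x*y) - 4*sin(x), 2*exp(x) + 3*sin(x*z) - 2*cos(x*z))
2*x*exp(x*y) + 2*x*sin(x*z) + 3*x*cos(x*z) + y*z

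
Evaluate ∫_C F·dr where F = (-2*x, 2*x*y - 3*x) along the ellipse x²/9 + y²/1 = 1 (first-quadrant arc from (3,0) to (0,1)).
11 - 9*pi/4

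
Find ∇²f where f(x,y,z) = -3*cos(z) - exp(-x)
3*cos(z) - exp(-x)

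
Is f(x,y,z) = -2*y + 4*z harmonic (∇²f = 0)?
Yes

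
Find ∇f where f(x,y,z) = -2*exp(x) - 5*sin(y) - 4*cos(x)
(-2*exp(x) + 4*sin(x), -5*cos(y), 0)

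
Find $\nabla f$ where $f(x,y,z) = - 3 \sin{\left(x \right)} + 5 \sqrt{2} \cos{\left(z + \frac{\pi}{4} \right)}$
(-3*cos(x), 0, -5*sqrt(2)*sin(z + pi/4))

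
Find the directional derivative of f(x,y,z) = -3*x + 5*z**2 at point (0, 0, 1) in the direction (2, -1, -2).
-26/3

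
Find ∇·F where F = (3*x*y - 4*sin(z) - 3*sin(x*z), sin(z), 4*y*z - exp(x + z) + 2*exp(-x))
7*y - 3*z*cos(x*z) - exp(x + z)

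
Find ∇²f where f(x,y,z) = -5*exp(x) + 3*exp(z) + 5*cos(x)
-5*exp(x) + 3*exp(z) - 5*cos(x)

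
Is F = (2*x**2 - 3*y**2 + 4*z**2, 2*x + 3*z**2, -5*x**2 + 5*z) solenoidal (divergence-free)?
No, ∇·F = 4*x + 5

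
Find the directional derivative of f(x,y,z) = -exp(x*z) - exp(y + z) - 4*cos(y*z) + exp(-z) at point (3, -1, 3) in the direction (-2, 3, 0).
3*sqrt(13)*(-exp(2) - 12*sin(3) + 2*exp(9))/13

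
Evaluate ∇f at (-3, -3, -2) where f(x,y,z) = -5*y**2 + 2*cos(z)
(0, 30, 2*sin(2))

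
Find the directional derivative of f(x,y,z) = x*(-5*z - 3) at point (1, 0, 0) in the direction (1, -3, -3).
12*sqrt(19)/19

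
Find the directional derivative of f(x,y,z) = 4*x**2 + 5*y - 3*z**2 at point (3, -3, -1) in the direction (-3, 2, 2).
-50*sqrt(17)/17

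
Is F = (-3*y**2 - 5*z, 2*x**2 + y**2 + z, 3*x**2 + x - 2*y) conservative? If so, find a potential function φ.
No, ∇×F = (-3, -6*x - 6, 4*x + 6*y) ≠ 0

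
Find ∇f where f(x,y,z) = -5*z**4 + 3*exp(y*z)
(0, 3*z*exp(y*z), 3*y*exp(y*z) - 20*z**3)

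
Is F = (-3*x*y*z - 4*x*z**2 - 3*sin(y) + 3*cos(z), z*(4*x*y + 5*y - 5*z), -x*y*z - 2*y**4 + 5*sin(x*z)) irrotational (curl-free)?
No, ∇×F = (-4*x*y - x*z - 8*y**3 - 5*y + 10*z, -3*x*y - 8*x*z + y*z - 5*z*cos(x*z) - 3*sin(z), 3*x*z + 4*y*z + 3*cos(y))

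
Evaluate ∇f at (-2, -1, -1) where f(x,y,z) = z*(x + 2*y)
(-1, -2, -4)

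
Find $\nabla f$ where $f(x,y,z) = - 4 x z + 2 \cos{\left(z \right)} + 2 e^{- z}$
(-4*z, 0, -4*x - 2*sin(z) - 2*exp(-z))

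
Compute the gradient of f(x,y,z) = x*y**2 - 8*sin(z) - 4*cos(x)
(y**2 + 4*sin(x), 2*x*y, -8*cos(z))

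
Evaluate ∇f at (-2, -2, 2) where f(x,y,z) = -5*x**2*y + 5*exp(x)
(-40 + 5*exp(-2), -20, 0)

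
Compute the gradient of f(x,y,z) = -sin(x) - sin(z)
(-cos(x), 0, -cos(z))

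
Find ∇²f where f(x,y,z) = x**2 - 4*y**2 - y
-6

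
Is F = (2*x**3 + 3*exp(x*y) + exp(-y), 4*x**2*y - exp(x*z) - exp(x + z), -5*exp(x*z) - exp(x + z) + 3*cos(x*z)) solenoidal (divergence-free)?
No, ∇·F = 10*x**2 - 5*x*exp(x*z) - 3*x*sin(x*z) + 3*y*exp(x*y) - exp(x + z)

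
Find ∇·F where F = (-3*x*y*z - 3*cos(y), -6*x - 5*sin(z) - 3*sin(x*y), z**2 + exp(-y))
-3*x*cos(x*y) - 3*y*z + 2*z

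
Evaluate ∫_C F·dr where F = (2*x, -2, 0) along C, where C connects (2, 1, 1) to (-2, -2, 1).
6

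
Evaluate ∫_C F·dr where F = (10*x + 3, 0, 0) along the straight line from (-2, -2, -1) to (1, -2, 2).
-6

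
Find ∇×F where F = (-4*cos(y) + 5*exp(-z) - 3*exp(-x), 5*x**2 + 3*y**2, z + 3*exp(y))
(3*exp(y), -5*exp(-z), 10*x - 4*sin(y))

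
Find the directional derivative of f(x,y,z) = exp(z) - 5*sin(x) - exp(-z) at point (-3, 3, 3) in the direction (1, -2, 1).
-sqrt(6)*(-cosh(3)/3 + 5*cos(3)/6)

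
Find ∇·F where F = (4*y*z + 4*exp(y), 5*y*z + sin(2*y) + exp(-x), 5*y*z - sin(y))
5*y + 5*z + 2*cos(2*y)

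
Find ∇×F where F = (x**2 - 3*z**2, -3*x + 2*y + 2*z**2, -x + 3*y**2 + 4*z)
(6*y - 4*z, 1 - 6*z, -3)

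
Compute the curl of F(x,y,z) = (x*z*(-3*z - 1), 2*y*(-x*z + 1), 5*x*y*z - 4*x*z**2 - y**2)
(2*x*y + 5*x*z - 2*y, -6*x*z - x - 5*y*z + 4*z**2, -2*y*z)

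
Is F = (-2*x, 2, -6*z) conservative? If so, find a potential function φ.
Yes, F is conservative. φ = -x**2 + 2*y - 3*z**2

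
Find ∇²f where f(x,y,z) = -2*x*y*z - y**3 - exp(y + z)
-6*y - 2*exp(y + z)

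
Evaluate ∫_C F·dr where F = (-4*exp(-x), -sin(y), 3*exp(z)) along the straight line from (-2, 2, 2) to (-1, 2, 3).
E*(-7*E + 4 + 3*exp(2))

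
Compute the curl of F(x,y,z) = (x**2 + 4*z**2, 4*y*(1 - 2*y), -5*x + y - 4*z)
(1, 8*z + 5, 0)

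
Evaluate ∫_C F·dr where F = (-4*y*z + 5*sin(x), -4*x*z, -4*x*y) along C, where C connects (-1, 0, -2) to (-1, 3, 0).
0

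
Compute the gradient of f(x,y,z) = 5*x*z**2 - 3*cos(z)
(5*z**2, 0, 10*x*z + 3*sin(z))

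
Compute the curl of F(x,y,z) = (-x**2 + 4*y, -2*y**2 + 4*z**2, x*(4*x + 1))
(-8*z, -8*x - 1, -4)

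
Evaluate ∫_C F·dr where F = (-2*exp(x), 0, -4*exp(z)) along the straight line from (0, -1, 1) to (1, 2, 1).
2 - 2*E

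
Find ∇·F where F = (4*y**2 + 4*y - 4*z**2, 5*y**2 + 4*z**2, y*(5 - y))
10*y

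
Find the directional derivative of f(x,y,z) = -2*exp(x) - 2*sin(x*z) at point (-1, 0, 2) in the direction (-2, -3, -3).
sqrt(22)*(E*cos(2) + 2)*exp(-1)/11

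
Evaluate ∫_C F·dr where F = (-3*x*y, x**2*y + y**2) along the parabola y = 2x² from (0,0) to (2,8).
232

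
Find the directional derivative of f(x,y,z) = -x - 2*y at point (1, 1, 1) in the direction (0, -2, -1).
4*sqrt(5)/5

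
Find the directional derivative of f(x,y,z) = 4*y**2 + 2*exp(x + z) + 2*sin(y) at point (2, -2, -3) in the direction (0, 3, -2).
2*sqrt(13)*(-3*E*(8 - cos(2)) - 2)*exp(-1)/13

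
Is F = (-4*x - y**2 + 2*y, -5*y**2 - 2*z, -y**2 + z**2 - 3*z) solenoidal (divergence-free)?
No, ∇·F = -10*y + 2*z - 7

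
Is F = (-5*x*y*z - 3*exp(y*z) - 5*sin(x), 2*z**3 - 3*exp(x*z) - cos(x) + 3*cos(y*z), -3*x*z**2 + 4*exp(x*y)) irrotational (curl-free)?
No, ∇×F = (4*x*exp(x*y) + 3*x*exp(x*z) + 3*y*sin(y*z) - 6*z**2, -5*x*y - 4*y*exp(x*y) - 3*y*exp(y*z) + 3*z**2, 5*x*z - 3*z*exp(x*z) + 3*z*exp(y*z) + sin(x))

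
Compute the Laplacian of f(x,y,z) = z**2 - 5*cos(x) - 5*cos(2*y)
5*cos(x) + 20*cos(2*y) + 2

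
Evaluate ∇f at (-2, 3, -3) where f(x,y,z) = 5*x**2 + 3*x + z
(-17, 0, 1)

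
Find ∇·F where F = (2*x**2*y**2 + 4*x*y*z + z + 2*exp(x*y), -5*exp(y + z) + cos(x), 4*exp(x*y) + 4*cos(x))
4*x*y**2 + 4*y*z + 2*y*exp(x*y) - 5*exp(y + z)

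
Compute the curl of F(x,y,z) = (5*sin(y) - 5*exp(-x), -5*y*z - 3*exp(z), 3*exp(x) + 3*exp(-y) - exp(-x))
(5*y + 3*exp(z) - 3*exp(-y), -3*exp(x) - exp(-x), -5*cos(y))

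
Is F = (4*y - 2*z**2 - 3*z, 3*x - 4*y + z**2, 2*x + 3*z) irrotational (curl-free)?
No, ∇×F = (-2*z, -4*z - 5, -1)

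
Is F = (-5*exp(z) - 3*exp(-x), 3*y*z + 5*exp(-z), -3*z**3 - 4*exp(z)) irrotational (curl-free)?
No, ∇×F = (-3*y + 5*exp(-z), -5*exp(z), 0)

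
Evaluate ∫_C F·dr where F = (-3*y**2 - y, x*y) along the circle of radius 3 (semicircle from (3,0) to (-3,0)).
9*pi/2 + 126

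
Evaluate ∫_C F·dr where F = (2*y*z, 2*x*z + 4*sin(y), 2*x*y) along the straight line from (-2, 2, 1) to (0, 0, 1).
4*cos(2) + 4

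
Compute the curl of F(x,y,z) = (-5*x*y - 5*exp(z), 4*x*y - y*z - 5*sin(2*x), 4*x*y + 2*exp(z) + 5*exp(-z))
(4*x + y, -4*y - 5*exp(z), 5*x + 4*y - 10*cos(2*x))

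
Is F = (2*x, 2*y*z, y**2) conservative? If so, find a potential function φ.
Yes, F is conservative. φ = x**2 + y**2*z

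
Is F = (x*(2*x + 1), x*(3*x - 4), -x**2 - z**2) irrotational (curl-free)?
No, ∇×F = (0, 2*x, 6*x - 4)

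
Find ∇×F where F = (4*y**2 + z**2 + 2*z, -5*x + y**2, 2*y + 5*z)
(2, 2*z + 2, -8*y - 5)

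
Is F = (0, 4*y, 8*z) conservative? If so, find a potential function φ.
Yes, F is conservative. φ = 2*y**2 + 4*z**2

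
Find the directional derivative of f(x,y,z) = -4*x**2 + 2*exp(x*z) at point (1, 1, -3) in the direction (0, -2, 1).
2*sqrt(5)*exp(-3)/5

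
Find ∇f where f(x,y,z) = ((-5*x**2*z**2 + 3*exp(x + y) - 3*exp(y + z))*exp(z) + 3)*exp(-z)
(-10*x*z**2 + 3*exp(x + y), 3*exp(x + y) - 3*exp(y + z), -10*x**2*z - 3*exp(y + z) - 3*exp(-z))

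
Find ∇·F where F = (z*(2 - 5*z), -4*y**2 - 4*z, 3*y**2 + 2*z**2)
-8*y + 4*z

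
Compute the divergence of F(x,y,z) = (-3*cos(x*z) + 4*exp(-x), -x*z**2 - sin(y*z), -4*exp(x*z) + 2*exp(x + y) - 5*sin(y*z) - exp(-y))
-4*x*exp(x*z) - 5*y*cos(y*z) + 3*z*sin(x*z) - z*cos(y*z) - 4*exp(-x)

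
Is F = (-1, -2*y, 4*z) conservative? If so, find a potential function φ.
Yes, F is conservative. φ = -x - y**2 + 2*z**2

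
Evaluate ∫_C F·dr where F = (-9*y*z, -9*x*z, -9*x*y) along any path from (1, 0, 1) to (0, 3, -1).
0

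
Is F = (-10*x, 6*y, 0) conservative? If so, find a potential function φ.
Yes, F is conservative. φ = -5*x**2 + 3*y**2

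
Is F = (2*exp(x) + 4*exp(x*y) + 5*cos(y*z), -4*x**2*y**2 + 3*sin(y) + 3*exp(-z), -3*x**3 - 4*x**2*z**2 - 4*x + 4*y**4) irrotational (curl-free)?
No, ∇×F = (16*y**3 + 3*exp(-z), 9*x**2 + 8*x*z**2 - 5*y*sin(y*z) + 4, -8*x*y**2 - 4*x*exp(x*y) + 5*z*sin(y*z))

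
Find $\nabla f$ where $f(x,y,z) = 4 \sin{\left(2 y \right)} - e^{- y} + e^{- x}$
(-exp(-x), 8*cos(2*y) + exp(-y), 0)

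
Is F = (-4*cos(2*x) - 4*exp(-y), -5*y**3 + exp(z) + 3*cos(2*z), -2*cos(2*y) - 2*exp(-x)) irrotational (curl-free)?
No, ∇×F = (-exp(z) + 4*sin(2*y) + 6*sin(2*z), -2*exp(-x), -4*exp(-y))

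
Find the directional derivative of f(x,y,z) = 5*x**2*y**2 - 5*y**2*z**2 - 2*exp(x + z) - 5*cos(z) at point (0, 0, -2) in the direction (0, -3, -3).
sqrt(2)*(2 + 5*exp(2)*sin(2))*exp(-2)/2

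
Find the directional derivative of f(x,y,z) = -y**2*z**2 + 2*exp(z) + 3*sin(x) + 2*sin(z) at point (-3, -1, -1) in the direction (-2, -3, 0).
-6*sqrt(13)*(cos(3) + 1)/13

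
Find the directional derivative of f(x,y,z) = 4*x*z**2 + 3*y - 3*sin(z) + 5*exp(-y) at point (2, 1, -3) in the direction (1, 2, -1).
sqrt(6)*(-10 + 3*E*cos(3) + 90*E)*exp(-1)/6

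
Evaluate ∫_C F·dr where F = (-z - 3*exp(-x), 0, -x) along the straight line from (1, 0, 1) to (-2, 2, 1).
-3*exp(-1) + 3 + 3*exp(2)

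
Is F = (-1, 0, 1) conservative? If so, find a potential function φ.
Yes, F is conservative. φ = -x + z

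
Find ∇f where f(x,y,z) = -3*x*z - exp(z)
(-3*z, 0, -3*x - exp(z))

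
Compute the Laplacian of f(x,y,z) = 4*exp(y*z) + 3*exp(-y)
(4*(y**2 + z**2)*exp(y*z + y) + 3)*exp(-y)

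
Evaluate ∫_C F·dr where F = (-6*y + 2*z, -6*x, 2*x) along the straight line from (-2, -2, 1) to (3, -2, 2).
76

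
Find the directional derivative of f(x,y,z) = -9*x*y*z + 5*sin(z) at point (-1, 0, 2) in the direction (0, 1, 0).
18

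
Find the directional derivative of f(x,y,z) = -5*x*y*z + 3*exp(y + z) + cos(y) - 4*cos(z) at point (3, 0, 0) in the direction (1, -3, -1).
-12*sqrt(11)/11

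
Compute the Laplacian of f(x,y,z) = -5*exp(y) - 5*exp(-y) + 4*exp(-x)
-5*exp(y) - 5*exp(-y) + 4*exp(-x)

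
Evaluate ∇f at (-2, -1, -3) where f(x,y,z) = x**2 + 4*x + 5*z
(0, 0, 5)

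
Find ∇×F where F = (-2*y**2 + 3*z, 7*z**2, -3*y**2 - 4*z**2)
(-6*y - 14*z, 3, 4*y)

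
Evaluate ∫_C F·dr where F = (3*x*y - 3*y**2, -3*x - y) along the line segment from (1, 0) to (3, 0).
0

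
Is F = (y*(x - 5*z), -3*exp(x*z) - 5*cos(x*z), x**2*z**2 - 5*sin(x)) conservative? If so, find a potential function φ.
No, ∇×F = (x*(3*exp(x*z) - 5*sin(x*z)), -2*x*z**2 - 5*y + 5*cos(x), -x - 3*z*exp(x*z) + 5*z*sin(x*z) + 5*z) ≠ 0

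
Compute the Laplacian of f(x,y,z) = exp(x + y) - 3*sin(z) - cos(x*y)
x**2*cos(x*y) + y**2*cos(x*y) + 2*exp(x + y) + 3*sin(z)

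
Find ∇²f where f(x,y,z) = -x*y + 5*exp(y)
5*exp(y)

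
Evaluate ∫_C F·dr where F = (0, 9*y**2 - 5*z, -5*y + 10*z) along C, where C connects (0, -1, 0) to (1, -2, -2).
-21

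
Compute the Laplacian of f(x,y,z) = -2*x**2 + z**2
-2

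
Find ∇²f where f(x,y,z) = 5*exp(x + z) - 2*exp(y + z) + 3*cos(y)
10*exp(x + z) - 4*exp(y + z) - 3*cos(y)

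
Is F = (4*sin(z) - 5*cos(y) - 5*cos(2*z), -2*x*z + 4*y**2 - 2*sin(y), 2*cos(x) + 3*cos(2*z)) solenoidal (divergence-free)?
No, ∇·F = 8*y - 6*sin(2*z) - 2*cos(y)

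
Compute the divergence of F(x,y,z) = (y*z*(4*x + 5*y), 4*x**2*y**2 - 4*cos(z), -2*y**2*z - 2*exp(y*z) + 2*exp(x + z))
8*x**2*y - 2*y**2 + 4*y*z - 2*y*exp(y*z) + 2*exp(x + z)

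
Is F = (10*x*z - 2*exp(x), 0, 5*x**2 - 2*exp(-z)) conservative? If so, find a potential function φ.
Yes, F is conservative. φ = 5*x**2*z - 2*exp(x) + 2*exp(-z)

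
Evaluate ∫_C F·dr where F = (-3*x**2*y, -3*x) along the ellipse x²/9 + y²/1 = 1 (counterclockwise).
45*pi/4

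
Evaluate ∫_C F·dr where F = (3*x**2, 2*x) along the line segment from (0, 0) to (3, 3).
36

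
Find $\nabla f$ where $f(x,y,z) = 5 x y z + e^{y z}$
(5*y*z, z*(5*x + exp(y*z)), y*(5*x + exp(y*z)))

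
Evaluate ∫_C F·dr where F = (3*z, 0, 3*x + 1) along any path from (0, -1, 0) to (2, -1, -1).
-7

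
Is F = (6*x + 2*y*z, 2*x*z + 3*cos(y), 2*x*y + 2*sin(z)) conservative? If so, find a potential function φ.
Yes, F is conservative. φ = 3*x**2 + 2*x*y*z + 3*sin(y) - 2*cos(z)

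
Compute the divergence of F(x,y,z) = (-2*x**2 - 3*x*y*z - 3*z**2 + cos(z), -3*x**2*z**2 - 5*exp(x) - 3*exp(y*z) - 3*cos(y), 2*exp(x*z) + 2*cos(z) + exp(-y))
2*x*exp(x*z) - 4*x - 3*y*z - 3*z*exp(y*z) + 3*sin(y) - 2*sin(z)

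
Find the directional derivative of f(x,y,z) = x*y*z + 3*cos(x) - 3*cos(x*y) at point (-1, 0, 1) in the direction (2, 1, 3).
sqrt(14)*(-1 + 6*sin(1))/14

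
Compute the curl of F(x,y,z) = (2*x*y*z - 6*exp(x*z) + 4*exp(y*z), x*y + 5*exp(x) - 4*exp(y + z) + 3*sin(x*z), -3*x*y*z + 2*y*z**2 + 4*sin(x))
(-3*x*z - 3*x*cos(x*z) + 2*z**2 + 4*exp(y + z), 2*x*y - 6*x*exp(x*z) + 3*y*z + 4*y*exp(y*z) - 4*cos(x), -2*x*z + y - 4*z*exp(y*z) + 3*z*cos(x*z) + 5*exp(x))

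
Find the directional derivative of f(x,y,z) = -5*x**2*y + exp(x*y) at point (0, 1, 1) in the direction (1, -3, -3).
sqrt(19)/19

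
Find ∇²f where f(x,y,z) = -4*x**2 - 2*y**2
-12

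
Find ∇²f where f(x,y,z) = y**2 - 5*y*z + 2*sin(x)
2 - 2*sin(x)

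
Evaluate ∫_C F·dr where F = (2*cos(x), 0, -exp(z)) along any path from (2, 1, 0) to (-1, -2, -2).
-2*sin(2) - 2*sin(1) - exp(-2) + 1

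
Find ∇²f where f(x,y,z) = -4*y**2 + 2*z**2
-4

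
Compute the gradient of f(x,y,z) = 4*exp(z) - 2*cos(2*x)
(4*sin(2*x), 0, 4*exp(z))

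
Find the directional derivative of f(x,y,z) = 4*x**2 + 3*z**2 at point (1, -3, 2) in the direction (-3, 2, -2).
-48*sqrt(17)/17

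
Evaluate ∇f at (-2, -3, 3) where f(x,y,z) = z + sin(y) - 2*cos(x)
(-2*sin(2), cos(3), 1)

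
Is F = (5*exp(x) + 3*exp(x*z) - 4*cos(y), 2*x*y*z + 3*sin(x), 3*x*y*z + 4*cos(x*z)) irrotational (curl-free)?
No, ∇×F = (x*(-2*y + 3*z), 3*x*exp(x*z) - 3*y*z + 4*z*sin(x*z), 2*y*z - 4*sin(y) + 3*cos(x))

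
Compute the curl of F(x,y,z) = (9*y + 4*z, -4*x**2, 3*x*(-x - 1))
(0, 6*x + 7, -8*x - 9)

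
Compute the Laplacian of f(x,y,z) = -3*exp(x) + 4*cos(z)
-3*exp(x) - 4*cos(z)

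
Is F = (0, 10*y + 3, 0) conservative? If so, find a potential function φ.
Yes, F is conservative. φ = y*(5*y + 3)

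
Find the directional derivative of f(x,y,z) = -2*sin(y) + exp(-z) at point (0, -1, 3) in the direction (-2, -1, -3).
sqrt(14)*(3 + 2*exp(3)*cos(1))*exp(-3)/14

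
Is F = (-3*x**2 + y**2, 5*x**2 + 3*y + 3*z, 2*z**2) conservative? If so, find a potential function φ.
No, ∇×F = (-3, 0, 10*x - 2*y) ≠ 0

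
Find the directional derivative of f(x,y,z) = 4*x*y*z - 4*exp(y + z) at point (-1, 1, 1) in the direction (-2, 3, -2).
4*sqrt(17)*(-exp(2) - 3)/17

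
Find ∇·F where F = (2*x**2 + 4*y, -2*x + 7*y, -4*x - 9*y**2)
4*x + 7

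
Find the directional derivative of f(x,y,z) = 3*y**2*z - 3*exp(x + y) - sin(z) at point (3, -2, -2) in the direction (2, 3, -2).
sqrt(17)*(-15*E + 2*cos(2) + 48)/17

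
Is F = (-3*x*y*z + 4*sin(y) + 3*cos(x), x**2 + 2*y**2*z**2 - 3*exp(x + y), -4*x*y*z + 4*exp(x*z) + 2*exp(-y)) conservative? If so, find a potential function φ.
No, ∇×F = (2*(2*z*(-x - y**2)*exp(y) - 1)*exp(-y), -3*x*y + 4*y*z - 4*z*exp(x*z), 3*x*z + 2*x - 3*exp(x + y) - 4*cos(y)) ≠ 0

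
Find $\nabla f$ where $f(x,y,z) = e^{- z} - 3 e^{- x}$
(3*exp(-x), 0, -exp(-z))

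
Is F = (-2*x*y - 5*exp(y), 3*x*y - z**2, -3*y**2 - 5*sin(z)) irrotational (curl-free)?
No, ∇×F = (-6*y + 2*z, 0, 2*x + 3*y + 5*exp(y))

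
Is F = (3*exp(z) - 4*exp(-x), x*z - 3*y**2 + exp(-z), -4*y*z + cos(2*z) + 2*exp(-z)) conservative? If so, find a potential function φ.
No, ∇×F = (-x - 4*z + exp(-z), 3*exp(z), z) ≠ 0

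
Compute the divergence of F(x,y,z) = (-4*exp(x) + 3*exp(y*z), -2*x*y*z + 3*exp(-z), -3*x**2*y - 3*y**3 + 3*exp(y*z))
-2*x*z + 3*y*exp(y*z) - 4*exp(x)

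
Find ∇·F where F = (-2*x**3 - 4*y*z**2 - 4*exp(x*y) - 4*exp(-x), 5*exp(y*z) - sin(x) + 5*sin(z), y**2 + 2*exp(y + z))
-6*x**2 - 4*y*exp(x*y) + 5*z*exp(y*z) + 2*exp(y + z) + 4*exp(-x)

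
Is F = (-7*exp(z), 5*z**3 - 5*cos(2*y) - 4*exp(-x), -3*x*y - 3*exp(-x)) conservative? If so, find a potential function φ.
No, ∇×F = (-3*x - 15*z**2, 3*y - 7*exp(z) - 3*exp(-x), 4*exp(-x)) ≠ 0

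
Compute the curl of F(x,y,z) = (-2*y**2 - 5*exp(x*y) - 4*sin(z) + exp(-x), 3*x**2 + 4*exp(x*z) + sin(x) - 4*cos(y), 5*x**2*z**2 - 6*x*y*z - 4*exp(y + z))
(-6*x*z - 4*x*exp(x*z) - 4*exp(y + z), -10*x*z**2 + 6*y*z - 4*cos(z), 5*x*exp(x*y) + 6*x + 4*y + 4*z*exp(x*z) + cos(x))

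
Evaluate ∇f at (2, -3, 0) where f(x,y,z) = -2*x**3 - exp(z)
(-24, 0, -1)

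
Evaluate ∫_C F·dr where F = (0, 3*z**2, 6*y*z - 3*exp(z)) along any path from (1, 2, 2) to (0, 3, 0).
-27 + 3*exp(2)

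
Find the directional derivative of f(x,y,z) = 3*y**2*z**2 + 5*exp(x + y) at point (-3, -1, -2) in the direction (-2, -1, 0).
sqrt(5)*(-3 + 24*exp(4)/5)*exp(-4)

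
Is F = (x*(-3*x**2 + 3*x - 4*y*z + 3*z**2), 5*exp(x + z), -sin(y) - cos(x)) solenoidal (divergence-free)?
No, ∇·F = -9*x**2 + 6*x - 4*y*z + 3*z**2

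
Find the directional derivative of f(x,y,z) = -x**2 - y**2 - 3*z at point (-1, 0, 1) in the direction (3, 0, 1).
3*sqrt(10)/10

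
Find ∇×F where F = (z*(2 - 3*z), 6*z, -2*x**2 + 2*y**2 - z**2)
(4*y - 6, 4*x - 6*z + 2, 0)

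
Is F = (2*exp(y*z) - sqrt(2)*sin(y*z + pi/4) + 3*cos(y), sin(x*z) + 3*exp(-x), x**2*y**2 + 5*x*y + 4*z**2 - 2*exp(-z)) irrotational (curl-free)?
No, ∇×F = (x*(2*x*y - cos(x*z) + 5), y*(-2*x*y + 2*exp(y*z) - sqrt(2)*cos(y*z + pi/4) - 5), -2*z*exp(y*z) + z*cos(x*z) + sqrt(2)*z*cos(y*z + pi/4) + 3*sin(y) - 3*exp(-x))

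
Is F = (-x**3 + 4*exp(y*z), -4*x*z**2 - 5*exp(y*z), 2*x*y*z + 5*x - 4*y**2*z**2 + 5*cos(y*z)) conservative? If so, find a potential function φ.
No, ∇×F = (10*x*z - 8*y*z**2 + 5*y*exp(y*z) - 5*z*sin(y*z), -2*y*z + 4*y*exp(y*z) - 5, 4*z*(-z - exp(y*z))) ≠ 0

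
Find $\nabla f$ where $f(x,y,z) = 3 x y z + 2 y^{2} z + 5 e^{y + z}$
(3*y*z, 3*x*z + 4*y*z + 5*exp(y + z), 3*x*y + 2*y**2 + 5*exp(y + z))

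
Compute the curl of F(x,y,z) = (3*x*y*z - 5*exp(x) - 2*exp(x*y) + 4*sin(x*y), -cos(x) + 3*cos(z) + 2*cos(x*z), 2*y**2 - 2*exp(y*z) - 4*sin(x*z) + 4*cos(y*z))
(2*x*sin(x*z) + 4*y - 2*z*exp(y*z) - 4*z*sin(y*z) + 3*sin(z), 3*x*y + 4*z*cos(x*z), -3*x*z + 2*x*exp(x*y) - 4*x*cos(x*y) - 2*z*sin(x*z) + sin(x))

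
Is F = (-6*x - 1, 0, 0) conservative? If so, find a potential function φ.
Yes, F is conservative. φ = x*(-3*x - 1)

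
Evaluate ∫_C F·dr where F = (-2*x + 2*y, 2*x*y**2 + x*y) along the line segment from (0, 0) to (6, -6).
-648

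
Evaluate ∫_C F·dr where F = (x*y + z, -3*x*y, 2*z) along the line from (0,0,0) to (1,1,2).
13/3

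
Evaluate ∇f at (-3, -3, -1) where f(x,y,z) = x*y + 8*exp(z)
(-3, -3, 8*exp(-1))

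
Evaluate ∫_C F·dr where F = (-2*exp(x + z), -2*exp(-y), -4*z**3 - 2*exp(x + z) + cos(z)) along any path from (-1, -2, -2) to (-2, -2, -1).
-sin(1) + sin(2) + 15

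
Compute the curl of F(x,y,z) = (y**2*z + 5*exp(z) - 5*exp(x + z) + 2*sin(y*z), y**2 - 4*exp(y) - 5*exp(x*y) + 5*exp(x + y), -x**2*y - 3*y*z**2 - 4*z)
(-x**2 - 3*z**2, 2*x*y + y**2 + 2*y*cos(y*z) + 5*exp(z) - 5*exp(x + z), -2*y*z - 5*y*exp(x*y) - 2*z*cos(y*z) + 5*exp(x + y))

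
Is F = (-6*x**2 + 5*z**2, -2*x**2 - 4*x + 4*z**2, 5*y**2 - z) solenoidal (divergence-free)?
No, ∇·F = -12*x - 1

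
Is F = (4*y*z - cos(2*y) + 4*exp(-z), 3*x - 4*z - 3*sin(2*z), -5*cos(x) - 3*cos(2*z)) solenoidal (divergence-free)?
No, ∇·F = 6*sin(2*z)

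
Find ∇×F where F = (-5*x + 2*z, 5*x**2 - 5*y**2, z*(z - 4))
(0, 2, 10*x)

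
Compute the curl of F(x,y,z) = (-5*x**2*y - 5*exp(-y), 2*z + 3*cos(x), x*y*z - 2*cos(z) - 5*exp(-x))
(x*z - 2, -y*z - 5*exp(-x), 5*x**2 - 3*sin(x) - 5*exp(-y))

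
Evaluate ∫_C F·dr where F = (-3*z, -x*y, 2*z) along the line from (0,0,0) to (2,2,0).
-8/3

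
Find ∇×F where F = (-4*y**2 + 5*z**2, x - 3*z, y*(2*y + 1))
(4*y + 4, 10*z, 8*y + 1)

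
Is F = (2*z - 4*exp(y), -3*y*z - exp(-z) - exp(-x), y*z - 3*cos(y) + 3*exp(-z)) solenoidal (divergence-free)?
No, ∇·F = y - 3*z - 3*exp(-z)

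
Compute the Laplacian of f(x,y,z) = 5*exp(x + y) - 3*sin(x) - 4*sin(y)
10*exp(x + y) + 3*sin(x) + 4*sin(y)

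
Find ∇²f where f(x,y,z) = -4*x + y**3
6*y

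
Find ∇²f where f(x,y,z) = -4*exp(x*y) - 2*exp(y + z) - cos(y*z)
-4*x**2*exp(x*y) - 4*y**2*exp(x*y) + y**2*cos(y*z) + z**2*cos(y*z) - 4*exp(y + z)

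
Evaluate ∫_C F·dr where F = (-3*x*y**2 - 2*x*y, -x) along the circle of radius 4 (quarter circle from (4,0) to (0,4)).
704/3 - 4*pi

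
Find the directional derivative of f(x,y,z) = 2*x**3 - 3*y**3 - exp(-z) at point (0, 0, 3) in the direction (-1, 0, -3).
-3*sqrt(10)*exp(-3)/10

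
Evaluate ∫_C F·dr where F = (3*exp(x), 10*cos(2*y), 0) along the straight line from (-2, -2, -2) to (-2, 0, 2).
5*sin(4)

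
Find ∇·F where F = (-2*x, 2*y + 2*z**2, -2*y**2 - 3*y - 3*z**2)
-6*z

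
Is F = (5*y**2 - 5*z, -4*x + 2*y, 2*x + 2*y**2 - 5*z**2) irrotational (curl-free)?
No, ∇×F = (4*y, -7, -10*y - 4)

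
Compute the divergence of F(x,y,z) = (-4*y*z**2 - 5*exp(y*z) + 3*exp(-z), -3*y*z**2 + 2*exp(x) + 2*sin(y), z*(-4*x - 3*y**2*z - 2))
-4*x - 6*y**2*z - 3*z**2 + 2*cos(y) - 2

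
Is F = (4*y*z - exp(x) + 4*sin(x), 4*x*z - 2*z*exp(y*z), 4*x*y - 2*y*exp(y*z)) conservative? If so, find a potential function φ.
Yes, F is conservative. φ = 4*x*y*z - exp(x) - 2*exp(y*z) - 4*cos(x)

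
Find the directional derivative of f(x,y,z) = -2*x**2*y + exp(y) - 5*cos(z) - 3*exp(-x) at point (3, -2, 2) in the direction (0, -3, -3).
sqrt(2)*(-5*exp(2)*sin(2) - 1 + 18*exp(2))*exp(-2)/2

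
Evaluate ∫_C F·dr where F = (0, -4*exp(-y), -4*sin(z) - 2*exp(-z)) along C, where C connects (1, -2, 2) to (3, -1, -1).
-4*exp(2) - 2*exp(-2) - 4*cos(2) + 4*cos(1) + 6*E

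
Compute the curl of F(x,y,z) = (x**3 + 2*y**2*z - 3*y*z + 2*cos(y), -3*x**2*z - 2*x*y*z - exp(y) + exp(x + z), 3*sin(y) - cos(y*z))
(3*x**2 + 2*x*y + z*sin(y*z) - exp(x + z) + 3*cos(y), y*(2*y - 3), -6*x*z - 6*y*z + 3*z + exp(x + z) + 2*sin(y))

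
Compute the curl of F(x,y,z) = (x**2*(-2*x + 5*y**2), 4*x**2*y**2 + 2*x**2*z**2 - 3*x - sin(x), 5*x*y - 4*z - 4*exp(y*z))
(-4*x**2*z + 5*x - 4*z*exp(y*z), -5*y, -10*x**2*y + 8*x*y**2 + 4*x*z**2 - cos(x) - 3)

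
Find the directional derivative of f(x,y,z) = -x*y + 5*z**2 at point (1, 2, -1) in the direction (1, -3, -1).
sqrt(11)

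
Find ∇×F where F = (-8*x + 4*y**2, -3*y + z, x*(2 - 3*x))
(-1, 6*x - 2, -8*y)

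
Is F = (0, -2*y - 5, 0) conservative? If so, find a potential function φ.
Yes, F is conservative. φ = y*(-y - 5)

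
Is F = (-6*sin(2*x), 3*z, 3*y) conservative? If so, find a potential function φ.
Yes, F is conservative. φ = 3*y*z + 3*cos(2*x)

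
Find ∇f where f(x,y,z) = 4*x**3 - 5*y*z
(12*x**2, -5*z, -5*y)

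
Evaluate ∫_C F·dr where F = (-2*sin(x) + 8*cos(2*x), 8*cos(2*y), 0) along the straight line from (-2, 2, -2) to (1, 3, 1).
4*sin(6) - 2*cos(2) + 2*cos(1) + 4*sin(2)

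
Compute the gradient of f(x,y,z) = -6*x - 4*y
(-6, -4, 0)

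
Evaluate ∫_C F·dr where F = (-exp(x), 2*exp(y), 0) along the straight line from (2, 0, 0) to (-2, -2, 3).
-2 + 2*cosh(2)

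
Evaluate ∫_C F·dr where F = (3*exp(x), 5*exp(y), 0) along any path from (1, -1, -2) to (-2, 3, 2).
(-5*E + 3 + (-3 + 5*exp(2))*exp(3))*exp(-2)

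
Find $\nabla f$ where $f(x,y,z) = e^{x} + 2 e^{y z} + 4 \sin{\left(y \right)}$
(exp(x), 2*z*exp(y*z) + 4*cos(y), 2*y*exp(y*z))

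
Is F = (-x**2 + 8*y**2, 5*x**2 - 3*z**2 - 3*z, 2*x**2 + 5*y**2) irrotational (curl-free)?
No, ∇×F = (10*y + 6*z + 3, -4*x, 10*x - 16*y)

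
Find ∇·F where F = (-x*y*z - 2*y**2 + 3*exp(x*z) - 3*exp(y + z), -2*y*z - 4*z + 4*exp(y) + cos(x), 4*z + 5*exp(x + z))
-y*z + 3*z*exp(x*z) - 2*z + 4*exp(y) + 5*exp(x + z) + 4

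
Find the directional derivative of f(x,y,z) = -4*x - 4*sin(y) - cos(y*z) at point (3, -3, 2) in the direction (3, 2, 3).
sqrt(22)*(-12 + 5*sin(6) - 8*cos(3))/22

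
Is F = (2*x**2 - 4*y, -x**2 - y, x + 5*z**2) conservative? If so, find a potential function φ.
No, ∇×F = (0, -1, 4 - 2*x) ≠ 0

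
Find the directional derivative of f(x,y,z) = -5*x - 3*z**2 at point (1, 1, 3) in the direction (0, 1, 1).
-9*sqrt(2)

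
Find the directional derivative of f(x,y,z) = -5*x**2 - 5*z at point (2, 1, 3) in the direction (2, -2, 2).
-25*sqrt(3)/3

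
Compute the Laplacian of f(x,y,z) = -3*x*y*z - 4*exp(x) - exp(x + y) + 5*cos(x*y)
-5*x**2*cos(x*y) - 5*y**2*cos(x*y) - 4*exp(x) - 2*exp(x + y)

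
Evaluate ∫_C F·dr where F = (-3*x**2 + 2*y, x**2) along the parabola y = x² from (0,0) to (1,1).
1/6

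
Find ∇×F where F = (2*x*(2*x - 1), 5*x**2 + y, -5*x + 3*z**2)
(0, 5, 10*x)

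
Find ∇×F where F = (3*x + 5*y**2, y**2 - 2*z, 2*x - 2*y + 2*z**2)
(0, -2, -10*y)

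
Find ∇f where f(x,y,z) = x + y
(1, 1, 0)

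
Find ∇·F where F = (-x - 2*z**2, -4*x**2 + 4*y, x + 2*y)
3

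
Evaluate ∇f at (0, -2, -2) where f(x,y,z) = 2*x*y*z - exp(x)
(7, 0, 0)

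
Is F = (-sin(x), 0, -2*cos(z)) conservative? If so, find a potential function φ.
Yes, F is conservative. φ = -2*sin(z) + cos(x)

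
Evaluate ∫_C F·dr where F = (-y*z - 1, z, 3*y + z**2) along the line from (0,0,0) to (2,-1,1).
-3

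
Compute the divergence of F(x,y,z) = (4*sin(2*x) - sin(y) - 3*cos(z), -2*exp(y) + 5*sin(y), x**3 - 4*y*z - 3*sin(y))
-4*y - 2*exp(y) + 8*cos(2*x) + 5*cos(y)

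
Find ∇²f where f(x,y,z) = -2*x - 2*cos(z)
2*cos(z)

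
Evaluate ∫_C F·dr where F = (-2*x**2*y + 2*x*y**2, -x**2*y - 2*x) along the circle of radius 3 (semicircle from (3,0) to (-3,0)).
45*pi/4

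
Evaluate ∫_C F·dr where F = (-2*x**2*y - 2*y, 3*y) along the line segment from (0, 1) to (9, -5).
1773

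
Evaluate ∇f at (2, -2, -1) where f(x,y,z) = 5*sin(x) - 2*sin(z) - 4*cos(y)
(5*cos(2), -4*sin(2), -2*cos(1))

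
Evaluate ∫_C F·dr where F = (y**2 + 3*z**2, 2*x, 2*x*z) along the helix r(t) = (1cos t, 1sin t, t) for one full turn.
2*pi*(1 + 6*pi)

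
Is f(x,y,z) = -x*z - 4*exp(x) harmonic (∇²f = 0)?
No, ∇²f = -4*exp(x)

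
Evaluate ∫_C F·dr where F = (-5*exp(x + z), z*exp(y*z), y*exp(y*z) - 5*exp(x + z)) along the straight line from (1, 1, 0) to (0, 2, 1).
-1 + exp(2)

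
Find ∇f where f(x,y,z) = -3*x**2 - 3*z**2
(-6*x, 0, -6*z)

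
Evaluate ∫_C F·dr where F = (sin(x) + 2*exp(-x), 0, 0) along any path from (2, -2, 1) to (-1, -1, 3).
-2*E - cos(1) + cos(2) + 2*exp(-2)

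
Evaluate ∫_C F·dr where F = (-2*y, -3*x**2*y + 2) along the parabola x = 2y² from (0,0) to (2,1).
-8/3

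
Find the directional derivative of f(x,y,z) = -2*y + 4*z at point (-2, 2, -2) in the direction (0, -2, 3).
16*sqrt(13)/13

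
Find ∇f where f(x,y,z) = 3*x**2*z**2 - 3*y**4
(6*x*z**2, -12*y**3, 6*x**2*z)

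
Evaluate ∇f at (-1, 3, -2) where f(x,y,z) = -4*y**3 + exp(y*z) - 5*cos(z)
(0, -108 - 2*exp(-6), -5*sin(2) + 3*exp(-6))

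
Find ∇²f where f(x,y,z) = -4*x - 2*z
0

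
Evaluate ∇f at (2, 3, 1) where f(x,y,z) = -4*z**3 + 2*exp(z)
(0, 0, -12 + 2*E)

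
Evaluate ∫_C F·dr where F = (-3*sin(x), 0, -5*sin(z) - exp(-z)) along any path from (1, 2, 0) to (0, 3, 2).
-3 + 5*cos(2) - 3*cos(1) + exp(-2)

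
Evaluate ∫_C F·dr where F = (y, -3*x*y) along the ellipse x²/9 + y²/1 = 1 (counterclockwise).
-3*pi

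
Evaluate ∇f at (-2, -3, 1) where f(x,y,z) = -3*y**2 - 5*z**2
(0, 18, -10)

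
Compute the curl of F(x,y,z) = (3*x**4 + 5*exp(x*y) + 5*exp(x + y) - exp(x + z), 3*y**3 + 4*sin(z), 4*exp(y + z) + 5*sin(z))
(4*exp(y + z) - 4*cos(z), -exp(x + z), -5*x*exp(x*y) - 5*exp(x + y))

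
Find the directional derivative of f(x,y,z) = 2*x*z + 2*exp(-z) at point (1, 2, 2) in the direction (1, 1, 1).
sqrt(3)*(-2/3 + 2*exp(2))*exp(-2)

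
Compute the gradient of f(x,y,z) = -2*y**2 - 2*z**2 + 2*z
(0, -4*y, 2 - 4*z)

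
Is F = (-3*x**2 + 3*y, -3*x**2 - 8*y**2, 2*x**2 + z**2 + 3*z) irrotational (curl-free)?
No, ∇×F = (0, -4*x, -6*x - 3)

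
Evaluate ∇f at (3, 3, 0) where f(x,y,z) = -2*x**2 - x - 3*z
(-13, 0, -3)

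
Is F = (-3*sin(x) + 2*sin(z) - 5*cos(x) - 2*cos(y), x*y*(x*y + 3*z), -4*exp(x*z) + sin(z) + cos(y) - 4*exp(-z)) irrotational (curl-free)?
No, ∇×F = (-3*x*y - sin(y), 4*z*exp(x*z) + 2*cos(z), 2*x*y**2 + 3*y*z - 2*sin(y))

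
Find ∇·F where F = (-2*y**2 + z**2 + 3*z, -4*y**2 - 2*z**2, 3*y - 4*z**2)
-8*y - 8*z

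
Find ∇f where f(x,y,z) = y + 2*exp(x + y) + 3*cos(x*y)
(-3*y*sin(x*y) + 2*exp(x + y), -3*x*sin(x*y) + 2*exp(x + y) + 1, 0)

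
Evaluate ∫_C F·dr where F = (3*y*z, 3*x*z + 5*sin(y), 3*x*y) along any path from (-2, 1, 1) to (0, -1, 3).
6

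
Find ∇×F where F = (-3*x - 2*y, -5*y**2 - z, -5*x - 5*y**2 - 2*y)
(-10*y - 1, 5, 2)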